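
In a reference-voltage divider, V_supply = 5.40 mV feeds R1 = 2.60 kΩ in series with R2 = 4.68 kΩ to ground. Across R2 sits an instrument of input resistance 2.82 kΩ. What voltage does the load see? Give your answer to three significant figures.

First combine the lower leg with the load: R2 ‖ R_L = 1.760 kΩ.
Voltage divider with the loaded lower leg: V_out = 5.40 × 1.760/(2.60 + 1.760) = 5.40 × 0.4036 = 2.180 mV.
(Unloaded it would be 3.47 mV; the load pulls it down.)

V_out ≈ 2.18 mV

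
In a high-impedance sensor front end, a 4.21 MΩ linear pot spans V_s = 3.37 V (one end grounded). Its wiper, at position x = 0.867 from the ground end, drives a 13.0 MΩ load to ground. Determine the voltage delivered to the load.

The pot divides into 0.5599 MΩ above the wiper and 3.650 MΩ below.
(x·R_p) ‖ R_L = 2.850 MΩ.
Then V_out = V_s · 2.850/(0.5599 + 2.850) = 2.817 V.
(Unloaded: V_out = x·V_s = 2.92 V.)

V_out ≈ 2.82 V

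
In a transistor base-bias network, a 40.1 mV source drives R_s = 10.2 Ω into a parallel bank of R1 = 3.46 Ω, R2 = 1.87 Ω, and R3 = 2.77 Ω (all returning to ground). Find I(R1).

I ≈ 0.886 mA

Equivalent of the parallel group: R_p = 0.8440 Ω.
V_A = 40.1 × 0.8440/11.04 = 3.065 mV.
I(R1) = V_A / R1 = 3.065/3.46 = 0.8857 mA.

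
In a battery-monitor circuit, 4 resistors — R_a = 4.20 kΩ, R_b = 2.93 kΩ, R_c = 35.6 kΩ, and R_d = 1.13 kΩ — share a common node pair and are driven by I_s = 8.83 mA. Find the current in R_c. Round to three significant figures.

Conductances: ΣG = 1/4.20 + 1/2.93 + 1/35.6 + 1/1.13 = 1.492 (1/kΩ).
R_c takes the fraction G_k/ΣG = 0.02809/1.492 = 0.01882, so I = 8.83 × 0.01882 = 0.1662 mA.

I ≈ 0.166 mA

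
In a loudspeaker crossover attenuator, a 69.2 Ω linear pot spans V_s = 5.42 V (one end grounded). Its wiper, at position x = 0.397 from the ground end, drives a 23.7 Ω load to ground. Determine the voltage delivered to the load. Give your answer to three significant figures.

Lower segment x·R_p = 27.47 Ω; upper segment (1−x)·R_p = 41.73 Ω.
R_L loads the lower segment: effective lower R = 12.72 Ω.
V_out = 5.42 × 12.72/(41.73 + 12.72) = 1.266 V.
(Unloaded: V_out = x·V_s = 2.15 V.)

V_out ≈ 1.27 V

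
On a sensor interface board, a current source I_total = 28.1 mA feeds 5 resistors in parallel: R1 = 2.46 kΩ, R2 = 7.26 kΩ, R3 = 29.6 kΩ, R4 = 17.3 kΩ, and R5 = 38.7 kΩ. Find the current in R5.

I ≈ 1.10 mA

ΣG = 1/2.46 + 1/7.26 + 1/29.6 + 1/17.3 + 1/38.7 = 0.6617.
Current divider: I(R5) = I_total · G_k/ΣG = 28.1 × (0.02584/0.6617) = 28.1 × 0.03905 = 1.097 mA.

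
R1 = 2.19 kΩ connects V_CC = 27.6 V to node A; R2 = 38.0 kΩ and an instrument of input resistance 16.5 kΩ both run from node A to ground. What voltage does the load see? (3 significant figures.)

V_out ≈ 23.2 V

The load sits in parallel with R2, giving an effective lower resistance R2' = R2·R_L/(R2+R_L) = 11.50 kΩ.
Then V_out = V_CC · R2'/(R1 + R2') = 27.6 × 11.50/13.69 = 23.19 V.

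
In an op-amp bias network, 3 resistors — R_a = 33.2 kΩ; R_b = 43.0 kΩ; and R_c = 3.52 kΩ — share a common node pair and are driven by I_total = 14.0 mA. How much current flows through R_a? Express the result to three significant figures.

Total conductance ΣG = 1/33.2 + 1/43.0 + 1/3.52 = 0.3375 (units of 1/kΩ).
Current divider: I(R_a) = I_total · G_k/ΣG = 14.0 × (0.03012/0.3375) = 14.0 × 0.08925 = 1.250 mA.

I ≈ 1.25 mA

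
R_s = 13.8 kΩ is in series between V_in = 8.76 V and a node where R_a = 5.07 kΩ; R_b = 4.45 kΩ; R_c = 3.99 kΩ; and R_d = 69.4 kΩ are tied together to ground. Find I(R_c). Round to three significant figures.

Equivalent of the parallel group: R_p = 1.456 kΩ.
V_A by voltage divider: V_A = 8.76 × 1.456/(13.8 + 1.456) = 0.8358 V.
I(R_c) = V_A / R_c = 0.8358/3.99 = 0.2095 mA.

I ≈ 0.209 mA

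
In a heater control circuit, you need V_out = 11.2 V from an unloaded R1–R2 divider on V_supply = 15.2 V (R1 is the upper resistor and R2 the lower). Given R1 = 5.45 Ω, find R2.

R2 ≈ 15.3 Ω

Required fraction k = V_out/V_supply = 0.7368.
Rearranging, R2 = R1·k/(1−k) = 5.45 × 2.800 = 15.26 Ω.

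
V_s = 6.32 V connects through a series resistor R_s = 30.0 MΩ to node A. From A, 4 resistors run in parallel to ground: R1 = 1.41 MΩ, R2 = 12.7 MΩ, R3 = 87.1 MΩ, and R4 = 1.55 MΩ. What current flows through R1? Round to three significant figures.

I ≈ 0.101 µA

Parallel bank: R_p = 1/(1/1.41 + 1/12.7 + 1/87.1 + 1/1.55) = 0.6922 MΩ.
Node voltage V_A = V_s · R_p/(R_s + R_p) = 6.32 × 0.02255 = 0.1425 V.
I(R1) = V_A / R1 = 0.1425/1.41 = 0.1011 µA.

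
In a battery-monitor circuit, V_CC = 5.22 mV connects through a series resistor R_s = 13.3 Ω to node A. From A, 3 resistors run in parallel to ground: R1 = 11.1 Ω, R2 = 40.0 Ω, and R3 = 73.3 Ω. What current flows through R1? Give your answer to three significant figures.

Equivalent of the parallel group: R_p = 7.768 Ω.
V_A by voltage divider: V_A = 5.22 × 7.768/(13.3 + 7.768) = 1.925 mV.
Branch current I = V_A/R1 = 1.925/11.1 = 0.1734 mA.

I ≈ 0.173 mA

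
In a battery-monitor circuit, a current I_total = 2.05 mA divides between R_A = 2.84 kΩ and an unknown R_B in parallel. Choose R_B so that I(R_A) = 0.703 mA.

R_B ≈ 1.48 kΩ

The fraction through R_A equals R_B/(R_A+R_B).
With f = 0.3429, R_B = R_A · f/(1−f) = 2.84 × 0.5219 = 1.482 kΩ.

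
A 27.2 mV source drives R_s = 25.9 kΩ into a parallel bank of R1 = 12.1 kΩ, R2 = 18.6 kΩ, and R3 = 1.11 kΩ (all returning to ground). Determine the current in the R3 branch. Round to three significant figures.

Combine the parallel branches: R_p = (1/12.1 + 1/18.6 + 1/1.11)⁻¹ = 0.9640 kΩ.
V_A = 27.2 × 0.9640/26.86 = 0.9761 mV.
Branch current I = V_A/R3 = 0.9761/1.11 = 0.8794 µA.

I ≈ 0.879 µA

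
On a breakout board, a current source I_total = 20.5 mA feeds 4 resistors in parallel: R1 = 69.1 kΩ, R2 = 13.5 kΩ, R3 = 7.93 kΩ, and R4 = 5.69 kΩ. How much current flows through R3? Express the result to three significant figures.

Conductances: ΣG = 1/69.1 + 1/13.5 + 1/7.93 + 1/5.69 = 0.3904 (1/kΩ).
R3 takes the fraction G_k/ΣG = 0.1261/0.3904 = 0.3230, so I = 20.5 × 0.3230 = 6.622 mA.

I ≈ 6.62 mA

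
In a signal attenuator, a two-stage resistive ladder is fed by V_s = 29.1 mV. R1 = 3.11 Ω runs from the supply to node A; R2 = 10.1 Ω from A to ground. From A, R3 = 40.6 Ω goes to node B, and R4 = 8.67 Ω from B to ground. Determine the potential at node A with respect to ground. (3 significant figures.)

V_A ≈ 21.2 mV

The second stage (R3 + R4 = 49.27 Ω) loads node A in parallel with R2.
Effective lower resistance at A: R2 ‖ 49.27 = 8.382 Ω.
First divider: V_A = V_s · 8.382/(3.11 + 8.382) = 21.22 mV.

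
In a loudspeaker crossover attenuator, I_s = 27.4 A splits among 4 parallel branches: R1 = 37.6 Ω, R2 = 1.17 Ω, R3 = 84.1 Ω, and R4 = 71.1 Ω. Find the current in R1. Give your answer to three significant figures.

ΣG = 1/37.6 + 1/1.17 + 1/84.1 + 1/71.1 = 0.9073.
R1 takes the fraction G_k/ΣG = 0.02660/0.9073 = 0.02931, so I = 27.4 × 0.02931 = 0.8032 A.

I ≈ 0.803 A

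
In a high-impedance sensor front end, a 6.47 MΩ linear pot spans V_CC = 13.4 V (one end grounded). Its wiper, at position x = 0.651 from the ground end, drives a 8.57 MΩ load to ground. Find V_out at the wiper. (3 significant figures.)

The pot divides into 2.258 MΩ above the wiper and 4.212 MΩ below.
(x·R_p) ‖ R_L = 2.824 MΩ.
Then V_out = V_CC · 2.824/(2.258 + 2.824) = 7.446 V.
(Unloaded: V_out = x·V_CC = 8.72 V.)

V_out ≈ 7.45 V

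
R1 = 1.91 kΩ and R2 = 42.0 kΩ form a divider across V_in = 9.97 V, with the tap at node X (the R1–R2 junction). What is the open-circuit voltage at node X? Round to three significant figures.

Open-circuit (no load on X): V_th = V_in · R2/(R1 + R2) = 9.97 × 42.0/(1.910 + 42.0) = 9.536 V.

V_th ≈ 9.54 V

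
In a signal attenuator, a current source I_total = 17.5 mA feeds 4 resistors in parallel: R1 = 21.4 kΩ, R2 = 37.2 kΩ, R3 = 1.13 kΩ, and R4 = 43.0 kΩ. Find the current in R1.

I ≈ 0.833 mA

Total conductance ΣG = 1/21.4 + 1/37.2 + 1/1.13 + 1/43.0 = 0.9818 (units of 1/kΩ).
R1 takes the fraction G_k/ΣG = 0.04673/0.9818 = 0.04759, so I = 17.5 × 0.04759 = 0.8329 mA.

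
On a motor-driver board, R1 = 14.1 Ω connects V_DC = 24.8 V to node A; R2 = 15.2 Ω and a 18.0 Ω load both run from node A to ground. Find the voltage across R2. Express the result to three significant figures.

First combine the lower leg with the load: R2 ‖ R_L = 8.241 Ω.
Voltage divider with the loaded lower leg: V_out = 24.8 × 8.241/(14.1 + 8.241) = 24.8 × 0.3689 = 9.148 V.

V_out ≈ 9.15 V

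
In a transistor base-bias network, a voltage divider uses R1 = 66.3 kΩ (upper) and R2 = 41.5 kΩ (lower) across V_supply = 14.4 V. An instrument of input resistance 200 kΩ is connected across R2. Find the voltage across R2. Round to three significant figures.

R2 ‖ R_L = (41.5 × 200)/(41.5 + 200) = 34.37 kΩ.
Voltage divider with the loaded lower leg: V_out = 14.4 × 34.37/(66.3 + 34.37) = 14.4 × 0.3414 = 4.916 V.

V_out ≈ 4.92 V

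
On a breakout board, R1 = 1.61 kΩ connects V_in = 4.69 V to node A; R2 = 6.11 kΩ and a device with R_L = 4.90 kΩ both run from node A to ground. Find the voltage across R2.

V_out ≈ 2.95 V

The load sits in parallel with R2, giving an effective lower resistance R2' = R2·R_L/(R2+R_L) = 2.719 kΩ.
Now apply the divider: V_out = 4.69 × 0.6281 = 2.946 V.
(Unloaded it would be 3.71 V; the load pulls it down.)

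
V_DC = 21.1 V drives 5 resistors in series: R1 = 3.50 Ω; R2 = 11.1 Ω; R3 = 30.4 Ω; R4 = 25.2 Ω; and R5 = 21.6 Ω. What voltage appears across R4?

V ≈ 5.79 V

ΣR = 3.50 + 11.1 + 30.4 + 25.2 + 21.6 = 91.80 Ω.
Voltage divider: V = V_DC · (25.20 / 91.80) = 21.1 × 0.2745 = 5.792 V.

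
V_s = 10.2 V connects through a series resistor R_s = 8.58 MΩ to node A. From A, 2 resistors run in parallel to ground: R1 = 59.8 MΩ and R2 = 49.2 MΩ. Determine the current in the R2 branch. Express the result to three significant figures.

Combine the parallel branches: R_p = (1/59.8 + 1/49.2)⁻¹ = 26.99 MΩ.
V_A by voltage divider: V_A = 10.2 × 26.99/(8.58 + 26.99) = 7.740 V.
Branch current I = V_A/R2 = 7.740/49.2 = 0.1573 µA.
(Equivalently: I_total = 0.2867 µA, then current-divider fraction G_k/ΣG = 0.5486.)

I ≈ 0.157 µA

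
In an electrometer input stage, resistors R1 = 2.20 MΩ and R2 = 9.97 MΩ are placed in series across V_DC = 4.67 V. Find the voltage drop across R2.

ΣR = 2.20 + 9.97 = 12.17 MΩ.
Voltage divider: V = V_DC · (9.970 / 12.17) = 4.67 × 0.8192 = 3.826 V.

V ≈ 3.83 V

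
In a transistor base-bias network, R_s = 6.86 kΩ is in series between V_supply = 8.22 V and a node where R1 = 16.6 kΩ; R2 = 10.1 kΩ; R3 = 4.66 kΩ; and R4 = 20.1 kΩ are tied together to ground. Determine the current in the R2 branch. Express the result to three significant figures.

Combine the parallel branches: R_p = (1/16.6 + 1/10.1 + 1/4.66 + 1/20.1)⁻¹ = 2.361 kΩ.
V_A by voltage divider: V_A = 8.22 × 2.361/(6.86 + 2.361) = 2.105 V.
I(R2) = V_A / R2 = 2.105/10.1 = 0.2084 mA.

I ≈ 0.208 mA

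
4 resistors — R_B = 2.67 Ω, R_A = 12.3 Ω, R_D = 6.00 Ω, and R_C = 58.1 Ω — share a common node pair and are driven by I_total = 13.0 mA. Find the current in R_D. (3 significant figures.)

ΣG = 1/2.67 + 1/12.3 + 1/6.00 + 1/58.1 = 0.6397.
R_D takes the fraction G_k/ΣG = 0.1667/0.6397 = 0.2605, so I = 13.0 × 0.2605 = 3.387 mA.

I ≈ 3.39 mA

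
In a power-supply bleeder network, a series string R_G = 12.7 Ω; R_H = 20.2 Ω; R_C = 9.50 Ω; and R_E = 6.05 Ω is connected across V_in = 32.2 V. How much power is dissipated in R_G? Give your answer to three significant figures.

P ≈ 5.61 W

The common current is I = 32.2/48.45 = 0.6646 A.
P(R_G) = I²·R_G = (0.6646)² × 12.7 = 5.610 W.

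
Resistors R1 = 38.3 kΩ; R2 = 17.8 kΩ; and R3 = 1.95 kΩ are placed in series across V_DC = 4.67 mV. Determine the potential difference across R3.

V ≈ 0.157 mV

Total series resistance ΣR = 38.3 + 17.8 + 1.95 = 58.05 kΩ.
V = V_DC · R/ΣR = 4.67 × 0.03359 = 0.1569 mV.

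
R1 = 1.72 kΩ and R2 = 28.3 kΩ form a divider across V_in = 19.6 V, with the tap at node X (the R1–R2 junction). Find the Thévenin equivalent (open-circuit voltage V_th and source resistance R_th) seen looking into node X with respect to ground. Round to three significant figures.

V_th is the unloaded tap voltage: V_in · R2/(R1+R2) = 19.6 × 0.9427 = 18.48 V.
Zeroing V_in shorts the top of R1 to ground, so R_th = R1 ‖ R2 = 1.621 kΩ.

V_th ≈ 18.5 V, R_th ≈ 1.62 kΩ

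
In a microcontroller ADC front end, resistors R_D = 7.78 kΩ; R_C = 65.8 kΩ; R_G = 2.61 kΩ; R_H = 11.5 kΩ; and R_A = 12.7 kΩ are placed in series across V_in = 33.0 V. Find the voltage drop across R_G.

V ≈ 0.858 V

Total series resistance ΣR = 7.78 + 65.8 + 2.61 + 11.5 + 12.7 = 100.4 kΩ.
By the voltage-divider rule, V = 33.0 × 2.610/100.4 = 0.8580 V.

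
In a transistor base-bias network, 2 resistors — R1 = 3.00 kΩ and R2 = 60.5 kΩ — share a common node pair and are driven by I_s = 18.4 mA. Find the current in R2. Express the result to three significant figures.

I ≈ 0.869 mA

For two parallel branches, I_k = I_s · (other R)/(sum of R).
So I = 18.4 × 3.00/63.50 = 0.8693 mA.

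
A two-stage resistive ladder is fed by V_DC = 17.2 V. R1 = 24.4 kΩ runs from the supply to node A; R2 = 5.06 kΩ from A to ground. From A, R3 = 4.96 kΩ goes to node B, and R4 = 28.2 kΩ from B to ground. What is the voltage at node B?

V_B ≈ 2.23 V

Node A sees R2 in parallel with the series input of stage 2, R3 + R4 = 33.16 kΩ.
Effective lower resistance at A: R2 ‖ 33.16 = 4.390 kΩ.
V_A = 17.2 × 4.390/(24.4 + 4.390) = 2.623 V.
Then the unloaded second divider: V_B = V_A × R4/(R3+R4) = 2.623 × 0.8504 = 2.230 V.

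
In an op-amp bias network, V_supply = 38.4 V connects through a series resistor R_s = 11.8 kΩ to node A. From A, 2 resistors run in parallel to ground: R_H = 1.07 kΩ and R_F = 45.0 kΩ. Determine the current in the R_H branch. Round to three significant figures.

Combine the parallel branches: R_p = (1/1.07 + 1/45.0)⁻¹ = 1.045 kΩ.
V_A by voltage divider: V_A = 38.4 × 1.045/(11.8 + 1.045) = 3.124 V.
I(R_H) = V_A / R_H = 3.124/1.07 = 2.920 mA.

I ≈ 2.92 mA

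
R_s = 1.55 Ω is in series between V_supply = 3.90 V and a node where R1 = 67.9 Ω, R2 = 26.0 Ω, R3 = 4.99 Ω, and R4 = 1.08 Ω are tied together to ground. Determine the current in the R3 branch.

Parallel bank: R_p = 1/(1/67.9 + 1/26.0 + 1/4.99 + 1/1.08) = 0.8478 Ω.
V_A = 3.90 × 0.8478/2.398 = 1.379 V.
Branch current I = V_A/R3 = 1.379/4.99 = 0.2763 A.

I ≈ 0.276 A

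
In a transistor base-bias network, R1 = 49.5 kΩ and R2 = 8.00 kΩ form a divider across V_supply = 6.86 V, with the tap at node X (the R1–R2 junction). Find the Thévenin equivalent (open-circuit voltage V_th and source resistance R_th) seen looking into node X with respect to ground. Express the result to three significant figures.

With X open, the divider is unloaded: V_th = 6.86 × 8.00/57.50 = 0.9544 V.
Zeroing V_supply shorts the top of R1 to ground, so R_th = R1 ‖ R2 = 6.887 kΩ.

V_th ≈ 0.954 V, R_th ≈ 6.89 kΩ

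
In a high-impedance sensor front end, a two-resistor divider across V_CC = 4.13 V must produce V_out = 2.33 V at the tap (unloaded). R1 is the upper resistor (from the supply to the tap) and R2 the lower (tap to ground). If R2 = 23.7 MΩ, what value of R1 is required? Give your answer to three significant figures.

R1 ≈ 18.3 MΩ

The divider ratio is R2/(R1+R2) = 2.33/4.13 = 0.5642.
R1 = R2·(1/k − 1) = 23.7 × 0.7725 = 18.31 MΩ.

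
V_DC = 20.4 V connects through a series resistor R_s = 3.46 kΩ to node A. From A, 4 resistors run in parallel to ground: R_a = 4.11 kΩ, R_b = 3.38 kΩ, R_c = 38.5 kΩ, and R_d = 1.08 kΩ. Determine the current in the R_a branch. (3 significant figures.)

Equivalent of the parallel group: R_p = 0.6707 kΩ.
V_A by voltage divider: V_A = 20.4 × 0.6707/(3.46 + 0.6707) = 3.312 V.
Branch current I = V_A/R_a = 3.312/4.11 = 0.8059 mA.

I ≈ 0.806 mA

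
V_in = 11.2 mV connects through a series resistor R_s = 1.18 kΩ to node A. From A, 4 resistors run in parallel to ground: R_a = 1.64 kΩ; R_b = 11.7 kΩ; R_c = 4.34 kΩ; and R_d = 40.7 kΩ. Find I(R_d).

I ≈ 0.130 µA

Parallel bank: R_p = 1/(1/1.64 + 1/11.7 + 1/4.34 + 1/40.7) = 1.052 kΩ.
V_A by voltage divider: V_A = 11.2 × 1.052/(1.18 + 1.052) = 5.280 mV.
I(R_d) = V_A / R_d = 5.280/40.7 = 0.1297 µA.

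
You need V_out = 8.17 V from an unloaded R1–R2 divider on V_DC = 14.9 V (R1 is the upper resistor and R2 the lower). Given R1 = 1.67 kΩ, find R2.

Required fraction k = V_out/V_DC = 0.5483.
Rearranging, R2 = R1·k/(1−k) = 1.67 × 1.214 = 2.027 kΩ.

R2 ≈ 2.03 kΩ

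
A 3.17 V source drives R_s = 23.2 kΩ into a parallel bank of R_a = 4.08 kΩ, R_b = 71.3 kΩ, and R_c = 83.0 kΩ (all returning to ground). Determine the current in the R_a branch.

I ≈ 0.107 mA

Equivalent of the parallel group: R_p = 3.688 kΩ.
V_A = 3.17 × 3.688/26.89 = 0.4348 V.
I(R_a) = V_A / R_a = 0.4348/4.08 = 0.1066 mA.
(Check via current divider: I_total = 0.1179 mA; share G_k/ΣG = 0.9038 → same result.)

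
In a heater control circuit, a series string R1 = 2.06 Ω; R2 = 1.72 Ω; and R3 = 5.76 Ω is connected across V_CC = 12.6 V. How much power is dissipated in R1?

P ≈ 3.59 W

Series current I = V_CC/ΣR = 12.6/9.540 = 1.321 A.
P = I²R = 1.744 × 2.06 = 3.593 W.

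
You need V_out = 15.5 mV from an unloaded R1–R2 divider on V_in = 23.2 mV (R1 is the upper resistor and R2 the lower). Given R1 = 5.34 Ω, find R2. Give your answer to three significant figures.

R2 ≈ 10.7 Ω

V_out/V_in = R2/(R1+R2) = 0.6681.
So R2 = R1 · V_out/(V_in − V_out) = 5.34 × 15.5/(23.2 − 15.5) = 5.34 × 2.013 = 10.75 Ω.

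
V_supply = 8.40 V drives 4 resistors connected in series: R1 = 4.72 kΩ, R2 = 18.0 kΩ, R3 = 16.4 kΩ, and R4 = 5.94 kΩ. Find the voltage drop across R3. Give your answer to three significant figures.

Series total: ΣR = 4.72 + 18.0 + 16.4 + 5.94 = 45.06 kΩ.
By the voltage-divider rule, V = 8.40 × 16.40/45.06 = 3.057 V.

V ≈ 3.06 V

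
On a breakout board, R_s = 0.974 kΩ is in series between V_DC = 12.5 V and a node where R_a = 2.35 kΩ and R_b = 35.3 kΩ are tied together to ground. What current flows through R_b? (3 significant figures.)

I ≈ 0.246 mA

Parallel bank: R_p = 1/(1/2.35 + 1/35.3) = 2.203 kΩ.
Node voltage V_A = V_DC · R_p/(R_s + R_p) = 12.5 × 0.6935 = 8.668 V.
I(R_b) = V_A / R_b = 8.668/35.3 = 0.2456 mA.
(Equivalently: I_total = 3.934 mA, then current-divider fraction G_k/ΣG = 0.06242.)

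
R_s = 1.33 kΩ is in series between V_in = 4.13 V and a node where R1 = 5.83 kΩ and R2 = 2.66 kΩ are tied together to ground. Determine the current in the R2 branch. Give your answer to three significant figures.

Equivalent of the parallel group: R_p = 1.827 kΩ.
Node voltage V_A = V_in · R_p/(R_s + R_p) = 4.13 × 0.5787 = 2.390 V.
I(R2) = V_A / R2 = 2.390/2.66 = 0.8984 mA.
(Equivalently: I_total = 1.308 mA, then current-divider fraction G_k/ΣG = 0.6867.)

I ≈ 0.898 mA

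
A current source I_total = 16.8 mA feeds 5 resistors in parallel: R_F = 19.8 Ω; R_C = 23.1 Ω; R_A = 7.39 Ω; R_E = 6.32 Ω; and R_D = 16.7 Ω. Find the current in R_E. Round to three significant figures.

I ≈ 5.94 mA

ΣG = 1/19.8 + 1/23.1 + 1/7.39 + 1/6.32 + 1/16.7 = 0.4472.
R_E takes the fraction G_k/ΣG = 0.1582/0.4472 = 0.3538, so I = 16.8 × 0.3538 = 5.944 mA.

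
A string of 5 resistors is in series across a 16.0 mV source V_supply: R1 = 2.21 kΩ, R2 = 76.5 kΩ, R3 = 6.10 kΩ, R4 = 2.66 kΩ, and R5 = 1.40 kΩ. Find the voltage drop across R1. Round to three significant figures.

ΣR = 2.21 + 76.5 + 6.10 + 2.66 + 1.40 = 88.87 kΩ.
By the voltage-divider rule, V = 16.0 × 2.210/88.87 = 0.3979 mV.

V ≈ 0.398 mV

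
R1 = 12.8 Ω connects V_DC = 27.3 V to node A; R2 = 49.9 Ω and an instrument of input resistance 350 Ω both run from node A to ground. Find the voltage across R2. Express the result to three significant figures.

V_out ≈ 21.1 V

First combine the lower leg with the load: R2 ‖ R_L = 43.67 Ω.
Then V_out = V_DC · R2'/(R1 + R2') = 27.3 × 43.67/56.47 = 21.11 V.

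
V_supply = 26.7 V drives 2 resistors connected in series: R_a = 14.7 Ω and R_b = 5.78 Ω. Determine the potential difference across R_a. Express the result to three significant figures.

Series total: ΣR = 14.7 + 5.78 = 20.48 Ω.
V = V_supply · R/ΣR = 26.7 × 0.7178 = 19.16 V.

V ≈ 19.2 V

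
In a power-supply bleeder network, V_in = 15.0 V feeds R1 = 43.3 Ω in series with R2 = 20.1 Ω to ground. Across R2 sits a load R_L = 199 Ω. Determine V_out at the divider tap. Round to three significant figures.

V_out ≈ 4.45 V

First combine the lower leg with the load: R2 ‖ R_L = 18.26 Ω.
Now apply the divider: V_out = 15.0 × 0.2966 = 4.449 V.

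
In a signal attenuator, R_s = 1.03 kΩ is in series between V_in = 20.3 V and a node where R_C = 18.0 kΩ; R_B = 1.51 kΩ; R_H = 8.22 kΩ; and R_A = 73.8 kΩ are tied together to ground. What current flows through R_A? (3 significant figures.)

I ≈ 0.146 mA

Parallel bank: R_p = 1/(1/18.0 + 1/1.51 + 1/8.22 + 1/73.8) = 1.172 kΩ.
V_A = 20.3 × 1.172/2.202 = 10.81 V.
Branch current I = V_A/R_A = 10.81/73.8 = 0.1464 mA.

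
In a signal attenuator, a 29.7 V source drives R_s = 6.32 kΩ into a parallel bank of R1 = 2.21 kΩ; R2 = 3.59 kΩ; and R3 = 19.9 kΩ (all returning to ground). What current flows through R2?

Equivalent of the parallel group: R_p = 1.280 kΩ.
Node voltage V_A = V_s · R_p/(R_s + R_p) = 29.7 × 0.1684 = 5.002 V.
I(R2) = V_A / R2 = 5.002/3.59 = 1.393 mA.

I ≈ 1.39 mA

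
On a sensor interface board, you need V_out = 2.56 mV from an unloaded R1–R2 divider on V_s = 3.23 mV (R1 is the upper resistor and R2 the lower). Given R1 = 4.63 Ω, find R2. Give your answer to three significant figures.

R2 ≈ 17.7 Ω

The divider ratio is R2/(R1+R2) = 2.56/3.23 = 0.7926.
Rearranging, R2 = R1·k/(1−k) = 4.63 × 3.821 = 17.69 Ω.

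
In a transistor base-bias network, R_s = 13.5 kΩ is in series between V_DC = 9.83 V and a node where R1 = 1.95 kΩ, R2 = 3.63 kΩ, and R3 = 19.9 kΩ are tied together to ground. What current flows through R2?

Combine the parallel branches: R_p = (1/1.95 + 1/3.63 + 1/19.9)⁻¹ = 1.193 kΩ.
V_A = 9.83 × 1.193/14.69 = 0.7979 V.
I(R2) = V_A / R2 = 0.7979/3.63 = 0.2198 mA.

I ≈ 0.220 mA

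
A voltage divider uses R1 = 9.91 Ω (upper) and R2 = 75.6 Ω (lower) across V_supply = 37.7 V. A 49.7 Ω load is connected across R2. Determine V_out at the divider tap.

V_out ≈ 28.3 V

R2 ‖ R_L = (75.6 × 49.7)/(75.6 + 49.7) = 29.99 Ω.
Now apply the divider: V_out = 37.7 × 0.7516 = 28.34 V.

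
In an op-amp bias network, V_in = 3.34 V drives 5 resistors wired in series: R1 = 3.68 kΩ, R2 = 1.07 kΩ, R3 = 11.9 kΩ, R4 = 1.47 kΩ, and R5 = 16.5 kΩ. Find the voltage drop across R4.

V ≈ 0.142 V

Series total: ΣR = 3.68 + 1.07 + 11.9 + 1.47 + 16.5 = 34.62 kΩ.
By the voltage-divider rule, V = 3.34 × 1.470/34.62 = 0.1418 V.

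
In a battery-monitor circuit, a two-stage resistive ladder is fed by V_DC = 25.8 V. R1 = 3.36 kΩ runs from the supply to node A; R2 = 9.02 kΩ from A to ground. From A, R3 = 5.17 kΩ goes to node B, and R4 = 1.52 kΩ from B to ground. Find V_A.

V_A ≈ 13.8 V

The second stage (R3 + R4 = 6.690 kΩ) loads node A in parallel with R2.
R2 ‖ (R3+R4) = 3.841 kΩ.
V_A = 25.8 × 3.841/(3.36 + 3.841) = 13.76 V.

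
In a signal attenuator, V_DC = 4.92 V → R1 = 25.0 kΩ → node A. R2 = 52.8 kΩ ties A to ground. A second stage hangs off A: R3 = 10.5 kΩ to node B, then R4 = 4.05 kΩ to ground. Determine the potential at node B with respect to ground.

Node A sees R2 in parallel with the series input of stage 2, R3 + R4 = 14.55 kΩ.
Effective lower resistance at A: R2 ‖ 14.55 = 11.41 kΩ.
First divider: V_A = V_DC · 11.41/(25.0 + 11.41) = 1.541 V.
Then the unloaded second divider: V_B = V_A × R4/(R3+R4) = 1.541 × 0.2784 = 0.4291 V.

V_B ≈ 0.429 V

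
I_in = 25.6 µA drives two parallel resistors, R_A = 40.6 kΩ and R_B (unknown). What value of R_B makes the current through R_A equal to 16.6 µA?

Two-branch current divider: I_A = I_in · R_B/(R_A + R_B).
16.6/25.6 = R_B/(R_A + R_B) → R_B = R_A · (0.6484)/(1 − 0.6484) = 40.6 × 1.844 = 74.88 kΩ.

R_B ≈ 74.9 kΩ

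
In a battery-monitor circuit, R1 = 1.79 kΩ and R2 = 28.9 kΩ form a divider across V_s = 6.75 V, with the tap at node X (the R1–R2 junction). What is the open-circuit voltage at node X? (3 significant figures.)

V_th is the unloaded tap voltage: V_s · R2/(R1+R2) = 6.75 × 0.9417 = 6.356 V.

V_th ≈ 6.36 V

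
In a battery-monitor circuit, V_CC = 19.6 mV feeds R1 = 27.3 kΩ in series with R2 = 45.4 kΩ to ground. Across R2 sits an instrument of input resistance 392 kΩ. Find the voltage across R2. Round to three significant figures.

R2 ‖ R_L = (45.4 × 392)/(45.4 + 392) = 40.69 kΩ.
Voltage divider with the loaded lower leg: V_out = 19.6 × 40.69/(27.3 + 40.69) = 19.6 × 0.5985 = 11.73 mV.
(Unloaded it would be 12.2 mV; the load pulls it down.)

V_out ≈ 11.7 mV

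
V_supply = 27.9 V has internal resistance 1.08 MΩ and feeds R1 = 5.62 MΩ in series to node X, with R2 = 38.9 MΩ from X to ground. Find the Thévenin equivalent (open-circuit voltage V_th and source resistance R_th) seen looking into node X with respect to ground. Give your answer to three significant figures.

R1' = 1.08 + 5.62 = 6.700 MΩ (source resistance + R1).
V_th is the unloaded tap voltage: V_supply · R2/(R1'+R2) = 27.9 × 0.8531 = 23.80 V.
With V_supply suppressed (replaced by a short), R_th = R1' ‖ R2 = (6.700 × 38.9)/(6.700 + 38.9) = 5.716 MΩ.

V_th ≈ 23.8 V, R_th ≈ 5.72 MΩ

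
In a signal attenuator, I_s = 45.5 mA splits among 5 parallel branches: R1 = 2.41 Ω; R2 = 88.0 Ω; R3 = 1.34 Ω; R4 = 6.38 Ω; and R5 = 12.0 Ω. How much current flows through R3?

ΣG = 1/2.41 + 1/88.0 + 1/1.34 + 1/6.38 + 1/12.0 = 1.413.
Current divider: I(R3) = I_s · G_k/ΣG = 45.5 × (0.7463/1.413) = 45.5 × 0.5283 = 24.04 mA.

I ≈ 24.0 mA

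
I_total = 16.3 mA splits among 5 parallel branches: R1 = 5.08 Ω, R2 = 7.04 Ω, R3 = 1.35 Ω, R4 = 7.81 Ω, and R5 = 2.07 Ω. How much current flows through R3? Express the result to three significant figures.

I ≈ 7.14 mA

ΣG = 1/5.08 + 1/7.04 + 1/1.35 + 1/7.81 + 1/2.07 = 1.691.
By the current-divider rule, I = I_total · G_k/ΣG = 16.3 × 0.4381 = 7.141 mA.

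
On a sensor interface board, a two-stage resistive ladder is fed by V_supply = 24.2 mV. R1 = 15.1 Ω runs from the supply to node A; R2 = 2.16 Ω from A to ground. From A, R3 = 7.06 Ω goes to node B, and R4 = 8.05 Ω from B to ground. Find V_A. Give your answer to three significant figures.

The second stage (R3 + R4 = 15.11 Ω) loads node A in parallel with R2.
R2 ‖ (R3+R4) = 1.890 Ω.
First divider: V_A = V_supply · 1.890/(15.1 + 1.890) = 2.692 mV.

V_A ≈ 2.69 mV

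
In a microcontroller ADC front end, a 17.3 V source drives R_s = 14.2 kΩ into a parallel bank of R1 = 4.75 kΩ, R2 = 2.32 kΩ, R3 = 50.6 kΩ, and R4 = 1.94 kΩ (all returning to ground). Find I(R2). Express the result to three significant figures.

I ≈ 0.421 mA

Combine the parallel branches: R_p = (1/4.75 + 1/2.32 + 1/50.6 + 1/1.94)⁻¹ = 0.8498 kΩ.
Node voltage V_A = V_supply · R_p/(R_s + R_p) = 17.3 × 0.05646 = 0.9768 V.
I(R2) = V_A / R2 = 0.9768/2.32 = 0.4210 mA.
(Equivalently: I_total = 1.150 mA, then current-divider fraction G_k/ΣG = 0.3663.)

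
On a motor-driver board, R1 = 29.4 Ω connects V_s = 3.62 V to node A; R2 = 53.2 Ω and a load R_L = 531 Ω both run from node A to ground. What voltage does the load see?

First combine the lower leg with the load: R2 ‖ R_L = 48.36 Ω.
Now apply the divider: V_out = 3.62 × 0.6219 = 2.251 V.

V_out ≈ 2.25 V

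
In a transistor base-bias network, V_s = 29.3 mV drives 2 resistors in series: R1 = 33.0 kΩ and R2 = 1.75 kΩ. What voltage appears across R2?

Total series resistance ΣR = 33.0 + 1.75 = 34.75 kΩ.
Voltage divider: V = V_s · (1.750 / 34.75) = 29.3 × 0.05036 = 1.476 mV.

V ≈ 1.48 mV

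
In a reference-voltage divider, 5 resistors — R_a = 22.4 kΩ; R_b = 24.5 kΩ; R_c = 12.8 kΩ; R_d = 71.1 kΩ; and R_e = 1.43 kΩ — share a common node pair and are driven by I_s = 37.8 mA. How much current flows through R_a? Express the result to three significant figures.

Conductances: ΣG = 1/22.4 + 1/24.5 + 1/12.8 + 1/71.1 + 1/1.43 = 0.8769 (1/kΩ).
Current divider: I(R_a) = I_s · G_k/ΣG = 37.8 × (0.04464/0.8769) = 37.8 × 0.05091 = 1.924 mA.

I ≈ 1.92 mA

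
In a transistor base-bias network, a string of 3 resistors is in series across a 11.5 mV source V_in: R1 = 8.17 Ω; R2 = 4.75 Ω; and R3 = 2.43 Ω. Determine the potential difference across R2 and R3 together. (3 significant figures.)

V ≈ 5.38 mV

ΣR = 8.17 + 4.75 + 2.43 = 15.35 Ω.
R_{R2..R3} = 4.75 + 2.43 = 7.180 Ω.
By the voltage-divider rule, V = 11.5 × 7.180/15.35 = 5.379 mV.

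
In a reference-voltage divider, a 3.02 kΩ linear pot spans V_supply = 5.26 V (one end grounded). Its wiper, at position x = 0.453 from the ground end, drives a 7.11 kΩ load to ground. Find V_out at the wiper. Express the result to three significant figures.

V_out ≈ 2.16 V

Lower segment x·R_p = 1.368 kΩ; upper segment (1−x)·R_p = 1.652 kΩ.
(x·R_p) ‖ R_L = 1.147 kΩ.
V_out = 5.26 × 1.147/(1.652 + 1.147) = 2.156 V.
(Unloaded: V_out = x·V_supply = 2.38 V.)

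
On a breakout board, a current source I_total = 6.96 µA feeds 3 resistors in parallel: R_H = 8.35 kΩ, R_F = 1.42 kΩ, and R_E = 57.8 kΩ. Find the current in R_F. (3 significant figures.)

I ≈ 5.83 µA

Total conductance ΣG = 1/8.35 + 1/1.42 + 1/57.8 = 0.8413 (units of 1/kΩ).
R_F takes the fraction G_k/ΣG = 0.7042/0.8413 = 0.8371, so I = 6.96 × 0.8371 = 5.826 µA.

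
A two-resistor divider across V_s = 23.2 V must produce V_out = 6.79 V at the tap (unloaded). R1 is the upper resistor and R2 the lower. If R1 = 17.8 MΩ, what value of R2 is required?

V_out/V_s = R2/(R1+R2) = 0.2927.
So R2 = R1 · V_out/(V_s − V_out) = 17.8 × 6.79/(23.2 − 6.79) = 17.8 × 0.4138 = 7.365 MΩ.

R2 ≈ 7.37 MΩ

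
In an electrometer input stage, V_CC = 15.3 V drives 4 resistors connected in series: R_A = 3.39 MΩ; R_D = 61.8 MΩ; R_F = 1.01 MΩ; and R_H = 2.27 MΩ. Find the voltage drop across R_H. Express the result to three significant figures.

V ≈ 0.507 V

ΣR = 3.39 + 61.8 + 1.01 + 2.27 = 68.47 MΩ.
Voltage divider: V = V_CC · (2.270 / 68.47) = 15.3 × 0.03315 = 0.5072 V.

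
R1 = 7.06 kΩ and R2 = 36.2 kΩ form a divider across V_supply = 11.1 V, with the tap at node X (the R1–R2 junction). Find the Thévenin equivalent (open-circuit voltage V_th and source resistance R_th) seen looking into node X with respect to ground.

V_th ≈ 9.29 V, R_th ≈ 5.91 kΩ

Open-circuit (no load on X): V_th = V_supply · R2/(R1 + R2) = 11.1 × 36.2/(7.060 + 36.2) = 9.288 V.
With V_supply suppressed (replaced by a short), R_th = R1 ‖ R2 = (7.060 × 36.2)/(7.060 + 36.2) = 5.908 kΩ.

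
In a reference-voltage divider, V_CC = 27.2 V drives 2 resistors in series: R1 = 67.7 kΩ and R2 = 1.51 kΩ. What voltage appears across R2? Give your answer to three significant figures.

Series total: ΣR = 67.7 + 1.51 = 69.21 kΩ.
V = V_CC · R/ΣR = 27.2 × 0.02182 = 0.5934 V.

V ≈ 0.593 V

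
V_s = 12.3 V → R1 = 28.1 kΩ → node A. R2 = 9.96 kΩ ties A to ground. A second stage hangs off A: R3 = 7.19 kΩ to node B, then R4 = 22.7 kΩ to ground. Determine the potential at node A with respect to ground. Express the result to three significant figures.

Node A sees R2 in parallel with the series input of stage 2, R3 + R4 = 29.89 kΩ.
Effective lower resistance at A: R2 ‖ 29.89 = 7.471 kΩ.
First divider: V_A = V_s · 7.471/(28.1 + 7.471) = 2.583 V.

V_A ≈ 2.58 V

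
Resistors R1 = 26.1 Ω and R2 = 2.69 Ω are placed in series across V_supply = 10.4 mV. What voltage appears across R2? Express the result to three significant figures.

V ≈ 0.972 mV

Series total: ΣR = 26.1 + 2.69 = 28.79 Ω.
V = V_supply · R/ΣR = 10.4 × 0.09344 = 0.9717 mV.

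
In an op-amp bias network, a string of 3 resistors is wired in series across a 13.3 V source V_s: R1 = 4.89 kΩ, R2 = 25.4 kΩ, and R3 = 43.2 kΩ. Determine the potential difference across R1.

V ≈ 0.885 V

Total series resistance ΣR = 4.89 + 25.4 + 43.2 = 73.49 kΩ.
By the voltage-divider rule, V = 13.3 × 4.890/73.49 = 0.8850 V.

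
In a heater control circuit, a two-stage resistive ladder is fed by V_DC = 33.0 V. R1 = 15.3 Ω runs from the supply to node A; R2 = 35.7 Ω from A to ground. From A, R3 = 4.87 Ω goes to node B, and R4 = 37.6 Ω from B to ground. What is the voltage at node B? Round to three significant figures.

Looking into the second stage from A: R3 + R4 = 42.47 Ω appears in parallel with R2.
Effective lower resistance at A: R2 ‖ 42.47 = 19.40 Ω.
So V_A = 33.0 × 0.5590 = 18.45 V.
V_B = V_A × 0.8853 = 16.33 V.

V_B ≈ 16.3 V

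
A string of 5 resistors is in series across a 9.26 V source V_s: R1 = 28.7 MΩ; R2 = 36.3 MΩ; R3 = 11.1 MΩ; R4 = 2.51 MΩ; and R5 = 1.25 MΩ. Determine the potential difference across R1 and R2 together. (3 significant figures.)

V ≈ 7.54 V

ΣR = 28.7 + 36.3 + 11.1 + 2.51 + 1.25 = 79.86 MΩ.
R_{R1..R2} = 28.7 + 36.3 = 65.00 MΩ.
V = V_s · R/ΣR = 9.26 × 0.8139 = 7.537 V.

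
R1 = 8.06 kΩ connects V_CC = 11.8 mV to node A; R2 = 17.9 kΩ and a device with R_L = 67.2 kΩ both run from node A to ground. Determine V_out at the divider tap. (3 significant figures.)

R2 ‖ R_L = (17.9 × 67.2)/(17.9 + 67.2) = 14.13 kΩ.
Voltage divider with the loaded lower leg: V_out = 11.8 × 14.13/(8.06 + 14.13) = 11.8 × 0.6369 = 7.515 mV.
(Unloaded it would be 8.14 mV; the load pulls it down.)

V_out ≈ 7.51 mV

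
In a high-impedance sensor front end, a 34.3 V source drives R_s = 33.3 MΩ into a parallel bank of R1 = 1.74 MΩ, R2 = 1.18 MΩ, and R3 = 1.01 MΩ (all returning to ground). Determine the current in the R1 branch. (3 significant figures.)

I ≈ 0.242 µA

Equivalent of the parallel group: R_p = 0.4145 MΩ.
Node voltage V_A = V_in · R_p/(R_s + R_p) = 34.3 × 0.01230 = 0.4217 V.
Branch current I = V_A/R1 = 0.4217/1.74 = 0.2424 µA.
(Equivalently: I_total = 1.017 µA, then current-divider fraction G_k/ΣG = 0.2382.)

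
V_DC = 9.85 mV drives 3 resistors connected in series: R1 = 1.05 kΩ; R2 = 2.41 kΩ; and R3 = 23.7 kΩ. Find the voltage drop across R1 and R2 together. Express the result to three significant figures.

V ≈ 1.25 mV

Series total: ΣR = 1.05 + 2.41 + 23.7 = 27.16 kΩ.
R_{R1..R2} = 1.05 + 2.41 = 3.460 kΩ.
Voltage divider: V = V_DC · (3.460 / 27.16) = 9.85 × 0.1274 = 1.255 mV.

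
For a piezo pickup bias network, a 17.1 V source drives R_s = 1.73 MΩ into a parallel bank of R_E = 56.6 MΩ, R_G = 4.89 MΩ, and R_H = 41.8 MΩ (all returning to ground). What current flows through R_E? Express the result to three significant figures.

I ≈ 0.212 µA

Parallel bank: R_p = 1/(1/56.6 + 1/4.89 + 1/41.8) = 4.064 MΩ.
V_A = 17.1 × 4.064/5.794 = 11.99 V.
Branch current I = V_A/R_E = 11.99/56.6 = 0.2119 µA.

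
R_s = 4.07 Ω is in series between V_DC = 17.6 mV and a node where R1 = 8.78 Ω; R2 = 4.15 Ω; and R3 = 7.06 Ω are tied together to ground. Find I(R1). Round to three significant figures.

I ≈ 0.664 mA

Combine the parallel branches: R_p = (1/8.78 + 1/4.15 + 1/7.06)⁻¹ = 2.014 Ω.
V_A by voltage divider: V_A = 17.6 × 2.014/(4.07 + 2.014) = 5.826 mV.
I(R1) = V_A / R1 = 5.826/8.78 = 0.6636 mA.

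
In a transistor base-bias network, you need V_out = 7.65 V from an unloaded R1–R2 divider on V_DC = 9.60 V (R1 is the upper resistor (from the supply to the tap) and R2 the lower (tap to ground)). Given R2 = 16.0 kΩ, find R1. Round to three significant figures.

The divider ratio is R2/(R1+R2) = 7.65/9.60 = 0.7969.
R1 = R2·(1/k − 1) = 16.0 × 0.2549 = 4.078 kΩ.

R1 ≈ 4.08 kΩ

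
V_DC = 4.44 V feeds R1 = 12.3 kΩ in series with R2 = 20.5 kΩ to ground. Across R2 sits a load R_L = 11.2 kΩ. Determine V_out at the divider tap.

V_out ≈ 1.65 V

R2 ‖ R_L = (20.5 × 11.2)/(20.5 + 11.2) = 7.243 kΩ.
Voltage divider with the loaded lower leg: V_out = 4.44 × 7.243/(12.3 + 7.243) = 4.44 × 0.3706 = 1.646 V.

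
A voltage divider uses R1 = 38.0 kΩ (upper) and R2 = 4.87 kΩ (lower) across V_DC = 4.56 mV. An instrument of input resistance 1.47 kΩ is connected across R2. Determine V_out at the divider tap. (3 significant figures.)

V_out ≈ 0.132 mV

The load sits in parallel with R2, giving an effective lower resistance R2' = R2·R_L/(R2+R_L) = 1.129 kΩ.
Voltage divider with the loaded lower leg: V_out = 4.56 × 1.129/(38.0 + 1.129) = 4.56 × 0.02886 = 0.1316 mV.
(Unloaded it would be 0.518 mV; the load pulls it down.)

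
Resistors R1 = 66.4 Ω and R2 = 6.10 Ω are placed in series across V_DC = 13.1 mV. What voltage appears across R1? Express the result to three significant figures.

Series total: ΣR = 66.4 + 6.10 = 72.50 Ω.
V = V_DC · R/ΣR = 13.1 × 0.9159 = 12.00 mV.

V ≈ 12.0 mV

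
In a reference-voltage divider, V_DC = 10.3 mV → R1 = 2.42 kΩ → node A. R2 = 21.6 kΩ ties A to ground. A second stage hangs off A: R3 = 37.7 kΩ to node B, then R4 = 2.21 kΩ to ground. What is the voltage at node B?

V_B ≈ 0.486 mV

Node A sees R2 in parallel with the series input of stage 2, R3 + R4 = 39.91 kΩ.
Effective lower resistance at A: R2 ‖ 39.91 = 14.01 kΩ.
First divider: V_A = V_DC · 14.01/(2.42 + 14.01) = 8.783 mV.
Stage 2 is unloaded, so V_B = V_A · R4/(R3+R4) = 8.783 × 2.21/39.91 = 0.4864 mV.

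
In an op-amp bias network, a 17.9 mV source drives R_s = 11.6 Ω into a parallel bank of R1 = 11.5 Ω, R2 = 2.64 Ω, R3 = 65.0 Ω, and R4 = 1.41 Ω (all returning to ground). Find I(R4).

Combine the parallel branches: R_p = (1/11.5 + 1/2.64 + 1/65.0 + 1/1.41)⁻¹ = 0.8401 Ω.
Node voltage V_A = V_in · R_p/(R_s + R_p) = 17.9 × 0.06753 = 1.209 mV.
Branch current I = V_A/R4 = 1.209/1.41 = 0.8573 mA.

I ≈ 0.857 mA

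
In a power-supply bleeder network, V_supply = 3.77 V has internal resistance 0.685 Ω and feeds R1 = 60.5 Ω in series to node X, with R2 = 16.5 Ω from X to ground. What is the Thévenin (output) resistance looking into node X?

R1' = 0.685 + 60.5 = 61.19 Ω (source resistance + R1).
Looking into X with the source shorted: R_th = R1'·R2/(R1'+R2) = 61.19 × 16.5/77.69 = 13.00 Ω.

R_th ≈ 13.0 Ω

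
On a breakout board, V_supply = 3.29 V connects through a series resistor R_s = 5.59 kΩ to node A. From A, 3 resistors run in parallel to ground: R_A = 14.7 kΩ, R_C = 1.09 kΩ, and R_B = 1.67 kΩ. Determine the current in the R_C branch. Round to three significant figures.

I ≈ 0.306 mA

Parallel bank: R_p = 1/(1/14.7 + 1/1.09 + 1/1.67) = 0.6312 kΩ.
V_A by voltage divider: V_A = 3.29 × 0.6312/(5.59 + 0.6312) = 0.3338 V.
Branch current I = V_A/R_C = 0.3338/1.09 = 0.3062 mA.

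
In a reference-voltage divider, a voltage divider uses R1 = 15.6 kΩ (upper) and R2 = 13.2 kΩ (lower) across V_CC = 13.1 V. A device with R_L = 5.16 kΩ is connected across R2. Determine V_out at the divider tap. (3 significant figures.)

R2 ‖ R_L = (13.2 × 5.16)/(13.2 + 5.16) = 3.710 kΩ.
Voltage divider with the loaded lower leg: V_out = 13.1 × 3.710/(15.6 + 3.710) = 13.1 × 0.1921 = 2.517 V.

V_out ≈ 2.52 V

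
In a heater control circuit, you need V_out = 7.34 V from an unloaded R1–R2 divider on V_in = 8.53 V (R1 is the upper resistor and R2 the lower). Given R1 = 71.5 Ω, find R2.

R2 ≈ 441 Ω

The divider ratio is R2/(R1+R2) = 7.34/8.53 = 0.8605.
R2 = R1 · 0.8605/(1 − 0.8605) = 441.0 Ω.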